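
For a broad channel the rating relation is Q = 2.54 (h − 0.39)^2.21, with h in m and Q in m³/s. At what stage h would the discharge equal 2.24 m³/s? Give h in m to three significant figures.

1.33 m

h − h₀ = (Q/C)^(1/b) = (2.24/2.54)^(1/2.21) = 0.9447 m
h = 0.39 + 0.9447 = 1.335 m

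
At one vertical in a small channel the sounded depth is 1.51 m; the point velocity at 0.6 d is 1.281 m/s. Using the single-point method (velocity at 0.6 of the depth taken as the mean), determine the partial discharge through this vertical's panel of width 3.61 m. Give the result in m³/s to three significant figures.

6.98 m³/s

v̄ = v₀.₆ = 1.281 m/s
q = v̄ × d × w = 1.281 × 1.51 × 3.61 = 6.983 m³/s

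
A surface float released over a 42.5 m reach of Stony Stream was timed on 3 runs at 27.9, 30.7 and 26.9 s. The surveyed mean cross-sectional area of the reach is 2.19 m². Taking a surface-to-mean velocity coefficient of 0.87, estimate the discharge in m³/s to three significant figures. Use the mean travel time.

t̄ = (27.9 + 30.7 + 26.9) / 3 = 28.5 s
v_surface = L / t̄ = 42.5 / 28.5 = 1.491 m/s
v_mean = 0.87 × 1.491 = 1.297 m/s
Q = A × v_mean = 2.19 × 1.297 = 2.841 m³/s

2.84 m³/s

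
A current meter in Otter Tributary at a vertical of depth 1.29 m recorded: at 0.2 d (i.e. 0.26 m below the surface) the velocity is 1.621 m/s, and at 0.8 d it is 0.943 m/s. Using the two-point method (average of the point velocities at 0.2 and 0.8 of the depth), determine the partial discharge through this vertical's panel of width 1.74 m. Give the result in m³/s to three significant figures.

2.88 m³/s

v̄ = (1.621 + 0.943) / 2 = 1.282 m/s
q = v̄ × d × w = 1.282 × 1.29 × 1.74 = 2.878 m³/s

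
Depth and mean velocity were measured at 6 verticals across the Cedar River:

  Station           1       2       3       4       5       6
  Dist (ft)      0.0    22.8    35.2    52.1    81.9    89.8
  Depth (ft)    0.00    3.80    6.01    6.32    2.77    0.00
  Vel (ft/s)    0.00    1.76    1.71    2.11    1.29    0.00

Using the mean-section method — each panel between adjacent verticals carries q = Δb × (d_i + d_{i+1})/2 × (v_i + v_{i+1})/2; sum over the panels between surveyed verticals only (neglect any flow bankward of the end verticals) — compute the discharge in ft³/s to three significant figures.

580 ft³/s

Panel 1-2: Δb = 22.8 ft, d̄ = (0.00+3.80)/2 = 1.9, v̄ = (0.00+1.76)/2 = 0.88 → q = 22.8×1.9×0.88 = 38.12 ft³/s
Panel 2-3: Δb = 12.4 ft, d̄ = (3.80+6.01)/2 = 4.905, v̄ = (1.76+1.71)/2 = 1.735 → q = 12.4×4.905×1.735 = 105.5 ft³/s
Panel 3-4: Δb = 16.9 ft, d̄ = (6.01+6.32)/2 = 6.165, v̄ = (1.71+2.11)/2 = 1.91 → q = 16.9×6.165×1.91 = 199.0 ft³/s
Panel 4-5: Δb = 29.8 ft, d̄ = (6.32+2.77)/2 = 4.545, v̄ = (2.11+1.29)/2 = 1.7 → q = 29.8×4.545×1.7 = 230.2 ft³/s
Panel 5-6: Δb = 7.9 ft, d̄ = (2.77+0.00)/2 = 1.385, v̄ = (1.29+0.00)/2 = 0.645 → q = 7.9×1.385×0.645 = 7.057 ft³/s
Q = Σ q = 580.0 ft³/s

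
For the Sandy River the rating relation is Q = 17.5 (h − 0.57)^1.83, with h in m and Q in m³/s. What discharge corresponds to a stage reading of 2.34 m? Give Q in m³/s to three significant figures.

Q = 17.5 × (2.34 − 0.57)^1.83 = 17.5 × 1.77^1.83 = 49.75 m³/s

49.8 m³/s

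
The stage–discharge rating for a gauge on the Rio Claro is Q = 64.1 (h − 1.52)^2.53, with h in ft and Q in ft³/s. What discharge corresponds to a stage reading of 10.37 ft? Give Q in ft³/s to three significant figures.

Q = 64.1 × (10.37 − 1.52)^2.53 = 64.1 × 8.85^2.53 = 15940 ft³/s

15900 ft³/s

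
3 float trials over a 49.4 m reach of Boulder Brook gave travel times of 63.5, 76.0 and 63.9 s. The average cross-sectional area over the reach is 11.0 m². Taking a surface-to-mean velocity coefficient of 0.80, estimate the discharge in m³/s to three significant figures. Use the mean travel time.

6.41 m³/s

t̄ = (63.5 + 76.0 + 63.9) / 3 = 67.8 s
v_surface = L / t̄ = 49.4 / 67.8 = 0.7286 m/s
v_mean = 0.80 × 0.7286 = 0.5829 m/s
Q = A × v_mean = 11.0 × 0.5829 = 6.412 m³/s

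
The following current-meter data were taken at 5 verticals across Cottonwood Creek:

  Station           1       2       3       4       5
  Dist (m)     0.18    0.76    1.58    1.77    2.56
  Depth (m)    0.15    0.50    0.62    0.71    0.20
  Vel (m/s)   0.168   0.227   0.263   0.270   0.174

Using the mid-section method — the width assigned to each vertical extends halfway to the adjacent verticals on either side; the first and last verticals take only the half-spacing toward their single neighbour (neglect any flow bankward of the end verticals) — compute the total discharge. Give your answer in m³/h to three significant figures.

996 m³/h

w_1 = (0.76 − 0.18)/2 = 0.29 m; q_1 = 0.168 × 0.15 × 0.29 = 0.007308 m³/s
w_2 = (1.58 − 0.18)/2 = 0.7 m; q_2 = 0.227 × 0.50 × 0.7 = 0.07945 m³/s
w_3 = (1.77 − 0.76)/2 = 0.505 m; q_3 = 0.263 × 0.62 × 0.505 = 0.08235 m³/s
w_4 = (2.56 − 1.58)/2 = 0.49 m; q_4 = 0.270 × 0.71 × 0.49 = 0.09393 m³/s
w_5 = (2.56 − 1.77)/2 = 0.395 m; q_5 = 0.174 × 0.20 × 0.395 = 0.01375 m³/s
Q = Σ qᵢ = 0.2768 m³/s
= 0.2768 × 3600 = 996.4 m³/h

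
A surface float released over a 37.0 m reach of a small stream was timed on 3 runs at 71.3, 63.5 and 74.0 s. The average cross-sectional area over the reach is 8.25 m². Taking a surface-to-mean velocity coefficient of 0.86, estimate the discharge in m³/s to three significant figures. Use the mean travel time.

3.77 m³/s

t̄ = (71.3 + 63.5 + 74.0) / 3 = 69.6 s
v_surface = L / t̄ = 37.0 / 69.6 = 0.5316 m/s
v_mean = 0.86 × 0.5316 = 0.4572 m/s
Q = A × v_mean = 8.25 × 0.4572 = 3.772 m³/s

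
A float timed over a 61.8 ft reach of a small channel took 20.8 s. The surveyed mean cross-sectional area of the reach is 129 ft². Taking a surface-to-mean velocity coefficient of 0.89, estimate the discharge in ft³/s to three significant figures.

341 ft³/s

v_surface = L / t̄ = 61.8 / 20.8 = 2.971 ft/s
v_mean = 0.89 × 2.971 = 2.644 ft/s
Q = A × v_mean = 129 × 2.644 = 341.1 ft³/s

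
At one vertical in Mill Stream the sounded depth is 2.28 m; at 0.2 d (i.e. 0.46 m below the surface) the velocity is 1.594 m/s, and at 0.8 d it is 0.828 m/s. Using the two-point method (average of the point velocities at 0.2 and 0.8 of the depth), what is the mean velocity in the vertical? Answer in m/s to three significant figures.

1.21 m/s

v̄ = (1.594 + 0.828) / 2 = 1.211 m/s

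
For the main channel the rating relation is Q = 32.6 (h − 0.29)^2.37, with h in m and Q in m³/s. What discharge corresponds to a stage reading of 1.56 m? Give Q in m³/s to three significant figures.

57.4 m³/s

Q = 32.6 × (1.56 − 0.29)^2.37 = 32.6 × 1.27^2.37 = 57.44 m³/s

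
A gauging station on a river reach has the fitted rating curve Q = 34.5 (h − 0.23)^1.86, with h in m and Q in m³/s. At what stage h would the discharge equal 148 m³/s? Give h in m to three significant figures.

2.42 m

h − h₀ = (Q/C)^(1/b) = (148/34.5)^(1/1.86) = 2.188 m
h = 0.23 + 2.188 = 2.418 m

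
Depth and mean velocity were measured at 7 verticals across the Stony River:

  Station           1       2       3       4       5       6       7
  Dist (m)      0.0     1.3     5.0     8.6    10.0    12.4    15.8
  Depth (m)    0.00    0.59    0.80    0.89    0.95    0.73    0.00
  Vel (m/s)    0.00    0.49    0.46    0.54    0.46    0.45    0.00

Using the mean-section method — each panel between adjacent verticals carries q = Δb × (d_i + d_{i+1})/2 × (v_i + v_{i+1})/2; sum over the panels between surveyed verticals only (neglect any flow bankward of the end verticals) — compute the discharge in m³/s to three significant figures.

Panel 1-2: Δb = 1.3 m, d̄ = (0.00+0.59)/2 = 0.295, v̄ = (0.00+0.49)/2 = 0.245 → q = 1.3×0.295×0.245 = 0.09396 m³/s
Panel 2-3: Δb = 3.7 m, d̄ = (0.59+0.80)/2 = 0.695, v̄ = (0.49+0.46)/2 = 0.475 → q = 3.7×0.695×0.475 = 1.221 m³/s
Panel 3-4: Δb = 3.6 m, d̄ = (0.80+0.89)/2 = 0.845, v̄ = (0.46+0.54)/2 = 0.5 → q = 3.6×0.845×0.5 = 1.521 m³/s
Panel 4-5: Δb = 1.4 m, d̄ = (0.89+0.95)/2 = 0.92, v̄ = (0.54+0.46)/2 = 0.5 → q = 1.4×0.92×0.5 = 0.6440 m³/s
Panel 5-6: Δb = 2.4 m, d̄ = (0.95+0.73)/2 = 0.84, v̄ = (0.46+0.45)/2 = 0.455 → q = 2.4×0.84×0.455 = 0.9173 m³/s
Panel 6-7: Δb = 3.4 m, d̄ = (0.73+0.00)/2 = 0.365, v̄ = (0.45+0.00)/2 = 0.225 → q = 3.4×0.365×0.225 = 0.2792 m³/s
Q = Σ q = 4.677 m³/s

4.68 m³/s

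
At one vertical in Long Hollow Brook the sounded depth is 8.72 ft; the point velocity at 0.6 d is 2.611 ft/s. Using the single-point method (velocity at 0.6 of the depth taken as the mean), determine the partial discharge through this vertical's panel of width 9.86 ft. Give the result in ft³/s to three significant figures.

224 ft³/s

v̄ = v₀.₆ = 2.611 ft/s
q = v̄ × d × w = 2.611 × 8.72 × 9.86 = 224.5 ft³/s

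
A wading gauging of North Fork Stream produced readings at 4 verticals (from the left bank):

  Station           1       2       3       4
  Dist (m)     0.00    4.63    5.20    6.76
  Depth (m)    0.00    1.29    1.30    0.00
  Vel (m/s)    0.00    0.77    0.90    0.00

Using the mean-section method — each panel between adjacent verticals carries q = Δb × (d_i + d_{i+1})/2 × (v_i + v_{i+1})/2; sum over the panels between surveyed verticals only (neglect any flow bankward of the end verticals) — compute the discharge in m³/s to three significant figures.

Panel 1-2: Δb = 4.63 m, d̄ = (0.00+1.29)/2 = 0.645, v̄ = (0.00+0.77)/2 = 0.385 → q = 4.63×0.645×0.385 = 1.150 m³/s
Panel 2-3: Δb = 0.57 m, d̄ = (1.29+1.30)/2 = 1.295, v̄ = (0.77+0.90)/2 = 0.835 → q = 0.57×1.295×0.835 = 0.6164 m³/s
Panel 3-4: Δb = 1.56 m, d̄ = (1.30+0.00)/2 = 0.65, v̄ = (0.90+0.00)/2 = 0.45 → q = 1.56×0.65×0.45 = 0.4563 m³/s
Q = Σ q = 2.222 m³/s

2.22 m³/s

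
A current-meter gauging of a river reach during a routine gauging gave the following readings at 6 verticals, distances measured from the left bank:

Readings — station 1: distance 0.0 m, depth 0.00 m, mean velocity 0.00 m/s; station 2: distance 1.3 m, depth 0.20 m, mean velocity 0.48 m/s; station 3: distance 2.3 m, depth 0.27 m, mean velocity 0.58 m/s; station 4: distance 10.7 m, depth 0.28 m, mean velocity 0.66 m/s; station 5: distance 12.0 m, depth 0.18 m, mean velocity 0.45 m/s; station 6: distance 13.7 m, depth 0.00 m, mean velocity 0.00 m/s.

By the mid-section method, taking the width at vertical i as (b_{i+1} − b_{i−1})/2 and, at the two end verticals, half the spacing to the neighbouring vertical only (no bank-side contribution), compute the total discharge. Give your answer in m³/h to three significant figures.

w_2 = (2.3 − 0.0)/2 = 1.15 m; q_2 = 0.48 × 0.20 × 1.15 = 0.1104 m³/s
w_3 = (10.7 − 1.3)/2 = 4.7 m; q_3 = 0.58 × 0.27 × 4.7 = 0.7360 m³/s
w_4 = (12.0 − 2.3)/2 = 4.85 m; q_4 = 0.66 × 0.28 × 4.85 = 0.8963 m³/s
w_5 = (13.7 − 10.7)/2 = 1.5 m; q_5 = 0.45 × 0.18 × 1.5 = 0.1215 m³/s
Stations 1, 6 contribute zero (depth or velocity is 0).
Q = Σ qᵢ = 1.864 m³/s
= 1.864 × 3600 = 6711 m³/h

6710 m³/h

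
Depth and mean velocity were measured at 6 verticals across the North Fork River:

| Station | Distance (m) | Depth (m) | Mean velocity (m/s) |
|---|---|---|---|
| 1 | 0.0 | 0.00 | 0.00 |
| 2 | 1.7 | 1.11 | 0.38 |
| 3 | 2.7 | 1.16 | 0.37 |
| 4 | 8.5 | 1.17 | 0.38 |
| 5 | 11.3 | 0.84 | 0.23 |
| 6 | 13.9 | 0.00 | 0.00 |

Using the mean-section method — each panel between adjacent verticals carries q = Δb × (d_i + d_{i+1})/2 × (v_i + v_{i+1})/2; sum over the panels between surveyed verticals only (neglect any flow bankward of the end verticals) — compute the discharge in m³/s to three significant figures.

Panel 1-2: Δb = 1.7 m, d̄ = (0.00+1.11)/2 = 0.555, v̄ = (0.00+0.38)/2 = 0.19 → q = 1.7×0.555×0.19 = 0.1793 m³/s
Panel 2-3: Δb = 1 m, d̄ = (1.11+1.16)/2 = 1.135, v̄ = (0.38+0.37)/2 = 0.375 → q = 1×1.135×0.375 = 0.4256 m³/s
Panel 3-4: Δb = 5.8 m, d̄ = (1.16+1.17)/2 = 1.165, v̄ = (0.37+0.38)/2 = 0.375 → q = 5.8×1.165×0.375 = 2.534 m³/s
Panel 4-5: Δb = 2.8 m, d̄ = (1.17+0.84)/2 = 1.005, v̄ = (0.38+0.23)/2 = 0.305 → q = 2.8×1.005×0.305 = 0.8583 m³/s
Panel 5-6: Δb = 2.6 m, d̄ = (0.84+0.00)/2 = 0.42, v̄ = (0.23+0.00)/2 = 0.115 → q = 2.6×0.42×0.115 = 0.1256 m³/s
Q = Σ q = 4.123 m³/s

4.12 m³/s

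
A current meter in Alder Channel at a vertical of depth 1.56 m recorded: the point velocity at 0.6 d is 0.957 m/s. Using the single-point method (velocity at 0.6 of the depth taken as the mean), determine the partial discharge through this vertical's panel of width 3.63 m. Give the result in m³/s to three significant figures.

5.42 m³/s

v̄ = v₀.₆ = 0.957 m/s
q = v̄ × d × w = 0.9570 × 1.56 × 3.63 = 5.419 m³/s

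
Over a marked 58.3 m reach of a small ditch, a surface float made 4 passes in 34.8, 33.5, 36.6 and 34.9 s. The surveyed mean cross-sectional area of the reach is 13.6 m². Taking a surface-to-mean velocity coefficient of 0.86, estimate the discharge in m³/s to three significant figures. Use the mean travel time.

t̄ = (34.8 + 33.5 + 36.6 + 34.9) / 4 = 34.95 s
v_surface = L / t̄ = 58.3 / 34.95 = 1.668 m/s
v_mean = 0.86 × 1.668 = 1.435 m/s
Q = A × v_mean = 13.6 × 1.435 = 19.51 m³/s

19.5 m³/s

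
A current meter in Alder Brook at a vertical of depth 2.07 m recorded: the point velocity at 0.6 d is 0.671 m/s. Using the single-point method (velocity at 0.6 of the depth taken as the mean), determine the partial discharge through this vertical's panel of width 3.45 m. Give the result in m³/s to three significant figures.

v̄ = v₀.₆ = 0.671 m/s
q = v̄ × d × w = 0.6710 × 2.07 × 3.45 = 4.792 m³/s

4.79 m³/s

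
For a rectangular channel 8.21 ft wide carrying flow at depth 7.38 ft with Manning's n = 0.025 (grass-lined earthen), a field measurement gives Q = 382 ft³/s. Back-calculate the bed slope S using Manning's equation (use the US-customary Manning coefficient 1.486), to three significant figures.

0.00309

A = b·y = 8.21 × 7.38 = 60.59 ft²
P = b + 2y = 8.21 + 2×7.38 = 22.97 ft
R = A/P = 60.59/22.97 = 2.638 ft
S = (Q·n / (1.486·A·R^(2/3)))² = (382×0.025 / (1.486×60.59×1.909))² = 0.003087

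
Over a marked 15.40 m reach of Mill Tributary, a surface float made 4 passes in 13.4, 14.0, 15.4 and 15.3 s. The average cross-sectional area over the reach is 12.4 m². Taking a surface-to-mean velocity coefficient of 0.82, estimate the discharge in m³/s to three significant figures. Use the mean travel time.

t̄ = (13.4 + 14.0 + 15.4 + 15.3) / 4 = 14.525 s
v_surface = L / t̄ = 15.40 / 14.525 = 1.060 m/s
v_mean = 0.82 × 1.060 = 0.8694 m/s
Q = A × v_mean = 12.4 × 0.8694 = 10.78 m³/s

10.8 m³/s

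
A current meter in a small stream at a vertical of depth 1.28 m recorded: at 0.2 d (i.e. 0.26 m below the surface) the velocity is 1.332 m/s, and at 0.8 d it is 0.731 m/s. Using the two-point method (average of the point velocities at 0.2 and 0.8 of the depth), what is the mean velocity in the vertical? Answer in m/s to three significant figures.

v̄ = (1.332 + 0.731) / 2 = 1.032 m/s

1.03 m/s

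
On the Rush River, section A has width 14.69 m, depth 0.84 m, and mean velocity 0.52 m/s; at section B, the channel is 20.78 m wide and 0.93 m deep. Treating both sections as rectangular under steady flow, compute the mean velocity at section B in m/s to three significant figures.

0.332 m/s

Q = A₁V₁ = (14.69×0.84) × 0.52 = 6.417 m³/s
A₂ = 20.78 × 0.93 = 19.33 m²
V₂ = Q/A₂ = 6.417/19.33 = 0.3320 m/s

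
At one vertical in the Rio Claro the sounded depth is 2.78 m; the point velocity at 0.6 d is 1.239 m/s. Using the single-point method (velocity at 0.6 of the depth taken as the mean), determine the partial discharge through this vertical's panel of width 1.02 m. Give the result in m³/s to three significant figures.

v̄ = v₀.₆ = 1.239 m/s
q = v̄ × d × w = 1.239 × 2.78 × 1.02 = 3.513 m³/s

3.51 m³/s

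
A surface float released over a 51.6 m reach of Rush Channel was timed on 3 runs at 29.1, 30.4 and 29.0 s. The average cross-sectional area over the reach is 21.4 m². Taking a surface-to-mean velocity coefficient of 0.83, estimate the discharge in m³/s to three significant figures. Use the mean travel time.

t̄ = (29.1 + 30.4 + 29.0) / 3 = 29.5 s
v_surface = L / t̄ = 51.6 / 29.5 = 1.749 m/s
v_mean = 0.83 × 1.749 = 1.452 m/s
Q = A × v_mean = 21.4 × 1.452 = 31.07 m³/s

31.1 m³/s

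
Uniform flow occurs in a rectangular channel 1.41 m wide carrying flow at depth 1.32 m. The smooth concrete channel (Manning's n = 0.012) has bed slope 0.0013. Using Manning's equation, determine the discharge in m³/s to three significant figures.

A = b·y = 1.41 × 1.32 = 1.861 m²
P = b + 2y = 1.41 + 2×1.32 = 4.050 m
R = A/P = 1.861/4.050 = 0.4596 m
Q = (1/n)·A·R^(2/3)·S^(1/2) = (1/0.012) × 1.861 × 0.4596^(2/3) × 0.0013^(1/2) = 3.330 m³/s

3.33 m³/s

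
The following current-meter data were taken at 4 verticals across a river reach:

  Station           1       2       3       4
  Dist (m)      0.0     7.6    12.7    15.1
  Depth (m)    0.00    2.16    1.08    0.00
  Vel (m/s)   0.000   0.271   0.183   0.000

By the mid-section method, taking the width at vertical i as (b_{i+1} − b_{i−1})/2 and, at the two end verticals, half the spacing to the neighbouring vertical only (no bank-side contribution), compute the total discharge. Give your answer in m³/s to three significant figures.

4.46 m³/s

w_2 = (12.7 − 0.0)/2 = 6.35 m; q_2 = 0.271 × 2.16 × 6.35 = 3.717 m³/s
w_3 = (15.1 − 7.6)/2 = 3.75 m; q_3 = 0.183 × 1.08 × 3.75 = 0.7412 m³/s
Stations 1, 4 contribute zero (depth or velocity is 0).
Q = Σ qᵢ = 4.458 m³/s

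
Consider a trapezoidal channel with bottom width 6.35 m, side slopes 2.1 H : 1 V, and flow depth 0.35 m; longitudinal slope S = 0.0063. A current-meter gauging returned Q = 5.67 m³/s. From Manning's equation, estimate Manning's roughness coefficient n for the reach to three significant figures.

A = (b + z·y)·y = (6.35 + 2.1×0.35)×0.35 = 2.480 m²
P = b + 2y√(1+z²) = 6.35 + 2×0.35×√(1+2.1²) = 7.978 m
R = A/P = 2.480/7.978 = 0.3108 m
n = (1/Q)·A·R^(2/3)·S^(1/2) = (1/5.67) × 2.480 × 0.4588 × 0.07937 = 0.01593

0.0159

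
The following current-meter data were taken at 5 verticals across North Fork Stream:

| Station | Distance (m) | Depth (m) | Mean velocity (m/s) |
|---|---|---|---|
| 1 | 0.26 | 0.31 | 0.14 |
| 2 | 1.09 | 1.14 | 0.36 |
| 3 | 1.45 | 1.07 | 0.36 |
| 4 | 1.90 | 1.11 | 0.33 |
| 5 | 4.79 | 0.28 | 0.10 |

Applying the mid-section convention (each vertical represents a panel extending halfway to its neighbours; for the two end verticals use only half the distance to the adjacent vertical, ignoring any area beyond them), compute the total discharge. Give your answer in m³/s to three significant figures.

w_1 = (1.09 − 0.26)/2 = 0.415 m; q_1 = 0.14 × 0.31 × 0.415 = 0.01801 m³/s
w_2 = (1.45 − 0.26)/2 = 0.595 m; q_2 = 0.36 × 1.14 × 0.595 = 0.2442 m³/s
w_3 = (1.90 − 1.09)/2 = 0.405 m; q_3 = 0.36 × 1.07 × 0.405 = 0.1560 m³/s
w_4 = (4.79 − 1.45)/2 = 1.67 m; q_4 = 0.33 × 1.11 × 1.67 = 0.6117 m³/s
w_5 = (4.79 − 1.90)/2 = 1.445 m; q_5 = 0.10 × 0.28 × 1.445 = 0.04046 m³/s
Q = Σ qᵢ = 1.070 m³/s

1.07 m³/s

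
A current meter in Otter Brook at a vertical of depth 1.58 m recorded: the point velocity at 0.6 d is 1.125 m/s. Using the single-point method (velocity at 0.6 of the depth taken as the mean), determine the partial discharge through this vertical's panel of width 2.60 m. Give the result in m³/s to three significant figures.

v̄ = v₀.₆ = 1.125 m/s
q = v̄ × d × w = 1.125 × 1.58 × 2.60 = 4.622 m³/s

4.62 m³/s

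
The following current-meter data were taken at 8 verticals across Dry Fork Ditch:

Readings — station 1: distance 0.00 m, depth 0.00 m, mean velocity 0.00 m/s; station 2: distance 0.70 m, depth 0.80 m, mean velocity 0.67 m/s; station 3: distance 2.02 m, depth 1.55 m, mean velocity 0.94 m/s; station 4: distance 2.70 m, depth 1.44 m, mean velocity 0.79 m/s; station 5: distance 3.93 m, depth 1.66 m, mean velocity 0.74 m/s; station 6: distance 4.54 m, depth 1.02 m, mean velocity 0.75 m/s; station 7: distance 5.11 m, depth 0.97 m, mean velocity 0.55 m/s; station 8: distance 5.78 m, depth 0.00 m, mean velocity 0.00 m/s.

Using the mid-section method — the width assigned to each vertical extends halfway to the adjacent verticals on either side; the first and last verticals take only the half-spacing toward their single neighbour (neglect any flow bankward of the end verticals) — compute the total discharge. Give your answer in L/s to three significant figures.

5000 L/s

w_2 = (2.02 − 0.00)/2 = 1.01 m; q_2 = 0.67 × 0.80 × 1.01 = 0.5414 m³/s
w_3 = (2.70 − 0.70)/2 = 1 m; q_3 = 0.94 × 1.55 × 1 = 1.457 m³/s
w_4 = (3.93 − 2.02)/2 = 0.955 m; q_4 = 0.79 × 1.44 × 0.955 = 1.086 m³/s
w_5 = (4.54 − 2.70)/2 = 0.92 m; q_5 = 0.74 × 1.66 × 0.92 = 1.130 m³/s
w_6 = (5.11 − 3.93)/2 = 0.59 m; q_6 = 0.75 × 1.02 × 0.59 = 0.4514 m³/s
w_7 = (5.78 − 4.54)/2 = 0.62 m; q_7 = 0.55 × 0.97 × 0.62 = 0.3308 m³/s
Stations 1, 8 contribute zero (depth or velocity is 0).
Q = Σ qᵢ = 4.997 m³/s
= 4.997 × 1000 = 4997 L/s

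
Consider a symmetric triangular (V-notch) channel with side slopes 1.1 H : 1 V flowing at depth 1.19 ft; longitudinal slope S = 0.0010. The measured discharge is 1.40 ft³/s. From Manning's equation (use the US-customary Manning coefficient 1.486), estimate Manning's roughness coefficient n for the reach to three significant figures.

0.0303

A = z·y² = 1.1×1.19² = 1.558 ft²
P = 2y√(1+z²) = 2×1.19×√(1+1.1²) = 3.538 ft
R = A/P = 1.558/3.538 = 0.4403 ft
n = (1.486/Q)·A·R^(2/3)·S^(1/2) = (1.486/1.40) × 1.558 × 0.5787 × 0.03162 = 0.03026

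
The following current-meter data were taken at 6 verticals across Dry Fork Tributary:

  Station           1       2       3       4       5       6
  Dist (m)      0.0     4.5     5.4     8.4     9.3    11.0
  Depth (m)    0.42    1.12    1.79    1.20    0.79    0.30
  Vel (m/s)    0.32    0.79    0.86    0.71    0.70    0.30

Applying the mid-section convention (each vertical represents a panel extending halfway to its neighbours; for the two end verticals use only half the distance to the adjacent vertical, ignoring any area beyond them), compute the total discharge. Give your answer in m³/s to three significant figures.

8.15 m³/s

w_1 = (4.5 − 0.0)/2 = 2.25 m; q_1 = 0.32 × 0.42 × 2.25 = 0.3024 m³/s
w_2 = (5.4 − 0.0)/2 = 2.7 m; q_2 = 0.79 × 1.12 × 2.7 = 2.389 m³/s
w_3 = (8.4 − 4.5)/2 = 1.95 m; q_3 = 0.86 × 1.79 × 1.95 = 3.002 m³/s
w_4 = (9.3 − 5.4)/2 = 1.95 m; q_4 = 0.71 × 1.20 × 1.95 = 1.661 m³/s
w_5 = (11.0 − 8.4)/2 = 1.3 m; q_5 = 0.70 × 0.79 × 1.3 = 0.7189 m³/s
w_6 = (11.0 − 9.3)/2 = 0.85 m; q_6 = 0.30 × 0.30 × 0.85 = 0.07650 m³/s
Q = Σ qᵢ = 8.150 m³/s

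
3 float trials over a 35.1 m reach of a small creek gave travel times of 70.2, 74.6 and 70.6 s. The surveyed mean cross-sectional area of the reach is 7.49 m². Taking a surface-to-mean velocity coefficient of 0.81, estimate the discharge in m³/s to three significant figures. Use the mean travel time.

2.97 m³/s

t̄ = (70.2 + 74.6 + 70.6) / 3 = 71.8 s
v_surface = L / t̄ = 35.1 / 71.8 = 0.4889 m/s
v_mean = 0.81 × 0.4889 = 0.3960 m/s
Q = A × v_mean = 7.49 × 0.3960 = 2.966 m³/s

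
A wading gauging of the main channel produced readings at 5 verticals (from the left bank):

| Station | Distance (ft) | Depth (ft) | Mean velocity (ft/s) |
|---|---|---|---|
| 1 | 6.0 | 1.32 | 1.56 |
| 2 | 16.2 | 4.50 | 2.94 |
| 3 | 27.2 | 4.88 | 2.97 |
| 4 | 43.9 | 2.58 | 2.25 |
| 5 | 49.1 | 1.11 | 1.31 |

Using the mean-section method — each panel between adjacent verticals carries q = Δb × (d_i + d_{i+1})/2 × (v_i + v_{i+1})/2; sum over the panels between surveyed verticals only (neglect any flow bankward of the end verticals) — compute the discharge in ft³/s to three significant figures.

Panel 1-2: Δb = 10.2 ft, d̄ = (1.32+4.50)/2 = 2.91, v̄ = (1.56+2.94)/2 = 2.25 → q = 10.2×2.91×2.25 = 66.78 ft³/s
Panel 2-3: Δb = 11 ft, d̄ = (4.50+4.88)/2 = 4.69, v̄ = (2.94+2.97)/2 = 2.955 → q = 11×4.69×2.955 = 152.4 ft³/s
Panel 3-4: Δb = 16.7 ft, d̄ = (4.88+2.58)/2 = 3.73, v̄ = (2.97+2.25)/2 = 2.61 → q = 16.7×3.73×2.61 = 162.6 ft³/s
Panel 4-5: Δb = 5.2 ft, d̄ = (2.58+1.11)/2 = 1.845, v̄ = (2.25+1.31)/2 = 1.78 → q = 5.2×1.845×1.78 = 17.08 ft³/s
Q = Σ q = 398.9 ft³/s

399 ft³/s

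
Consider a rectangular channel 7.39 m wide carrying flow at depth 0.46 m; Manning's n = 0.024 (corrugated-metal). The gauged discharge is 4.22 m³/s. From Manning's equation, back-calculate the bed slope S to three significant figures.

0.00292

A = b·y = 7.39 × 0.46 = 3.399 m²
P = b + 2y = 7.39 + 2×0.46 = 8.310 m
R = A/P = 3.399/8.310 = 0.4091 m
S = (Q·n / (1·A·R^(2/3)))² = (4.22×0.024 / (1×3.399×0.5511))² = 0.002923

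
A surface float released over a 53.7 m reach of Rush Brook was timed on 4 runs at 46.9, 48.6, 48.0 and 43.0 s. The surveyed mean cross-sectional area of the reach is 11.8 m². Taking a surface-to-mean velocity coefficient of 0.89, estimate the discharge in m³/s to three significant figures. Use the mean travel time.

t̄ = (46.9 + 48.6 + 48.0 + 43.0) / 4 = 46.625 s
v_surface = L / t̄ = 53.7 / 46.625 = 1.152 m/s
v_mean = 0.89 × 1.152 = 1.025 m/s
Q = A × v_mean = 11.8 × 1.025 = 12.10 m³/s

12.1 m³/s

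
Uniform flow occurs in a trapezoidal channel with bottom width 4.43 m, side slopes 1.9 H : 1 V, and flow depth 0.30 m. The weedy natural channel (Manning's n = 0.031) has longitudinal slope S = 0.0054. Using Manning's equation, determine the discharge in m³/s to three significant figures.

1.46 m³/s

A = (b + z·y)·y = (4.43 + 1.9×0.30)×0.30 = 1.500 m²
P = b + 2y√(1+z²) = 4.43 + 2×0.30×√(1+1.9²) = 5.718 m
R = A/P = 1.500/5.718 = 0.2623 m
Q = (1/n)·A·R^(2/3)·S^(1/2) = (1/0.031) × 1.500 × 0.2623^(2/3) × 0.0054^(1/2) = 1.457 m³/s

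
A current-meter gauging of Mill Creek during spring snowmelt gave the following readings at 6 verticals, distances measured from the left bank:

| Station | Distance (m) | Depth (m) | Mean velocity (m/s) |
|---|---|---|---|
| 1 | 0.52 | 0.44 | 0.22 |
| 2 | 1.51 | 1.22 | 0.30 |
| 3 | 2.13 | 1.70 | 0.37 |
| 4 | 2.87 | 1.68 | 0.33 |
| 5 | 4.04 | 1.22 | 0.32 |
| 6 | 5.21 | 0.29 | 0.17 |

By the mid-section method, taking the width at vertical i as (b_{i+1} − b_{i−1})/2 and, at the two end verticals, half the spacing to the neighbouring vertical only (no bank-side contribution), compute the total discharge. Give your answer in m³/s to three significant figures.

1.79 m³/s

w_1 = (1.51 − 0.52)/2 = 0.495 m; q_1 = 0.22 × 0.44 × 0.495 = 0.04792 m³/s
w_2 = (2.13 − 0.52)/2 = 0.805 m; q_2 = 0.30 × 1.22 × 0.805 = 0.2946 m³/s
w_3 = (2.87 − 1.51)/2 = 0.68 m; q_3 = 0.37 × 1.70 × 0.68 = 0.4277 m³/s
w_4 = (4.04 − 2.13)/2 = 0.955 m; q_4 = 0.33 × 1.68 × 0.955 = 0.5295 m³/s
w_5 = (5.21 − 2.87)/2 = 1.17 m; q_5 = 0.32 × 1.22 × 1.17 = 0.4568 m³/s
w_6 = (5.21 − 4.04)/2 = 0.585 m; q_6 = 0.17 × 0.29 × 0.585 = 0.02884 m³/s
Q = Σ qᵢ = 1.785 m³/s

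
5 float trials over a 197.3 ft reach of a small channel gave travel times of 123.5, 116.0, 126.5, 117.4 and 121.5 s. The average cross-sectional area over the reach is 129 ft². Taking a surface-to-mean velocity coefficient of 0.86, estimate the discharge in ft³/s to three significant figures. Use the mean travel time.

181 ft³/s

t̄ = (123.5 + 116.0 + 126.5 + 117.4 + 121.5) / 5 = 120.98 s
v_surface = L / t̄ = 197.3 / 120.98 = 1.631 ft/s
v_mean = 0.86 × 1.631 = 1.403 ft/s
Q = A × v_mean = 129 × 1.403 = 180.9 ft³/s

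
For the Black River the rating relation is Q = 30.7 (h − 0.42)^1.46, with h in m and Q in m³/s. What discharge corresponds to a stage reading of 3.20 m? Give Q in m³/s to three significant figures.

Q = 30.7 × (3.20 − 0.42)^1.46 = 30.7 × 2.78^1.46 = 136.6 m³/s

137 m³/s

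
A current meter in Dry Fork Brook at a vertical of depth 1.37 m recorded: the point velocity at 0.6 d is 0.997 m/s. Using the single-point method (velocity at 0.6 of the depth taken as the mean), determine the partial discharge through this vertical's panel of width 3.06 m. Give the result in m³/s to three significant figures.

v̄ = v₀.₆ = 0.997 m/s
q = v̄ × d × w = 0.9970 × 1.37 × 3.06 = 4.180 m³/s

4.18 m³/s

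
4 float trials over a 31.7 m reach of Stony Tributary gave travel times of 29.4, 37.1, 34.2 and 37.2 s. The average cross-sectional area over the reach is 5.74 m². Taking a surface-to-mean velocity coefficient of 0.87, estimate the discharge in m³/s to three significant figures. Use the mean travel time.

4.59 m³/s

t̄ = (29.4 + 37.1 + 34.2 + 37.2) / 4 = 34.475 s
v_surface = L / t̄ = 31.7 / 34.475 = 0.9195 m/s
v_mean = 0.87 × 0.9195 = 0.8000 m/s
Q = A × v_mean = 5.74 × 0.8000 = 4.592 m³/s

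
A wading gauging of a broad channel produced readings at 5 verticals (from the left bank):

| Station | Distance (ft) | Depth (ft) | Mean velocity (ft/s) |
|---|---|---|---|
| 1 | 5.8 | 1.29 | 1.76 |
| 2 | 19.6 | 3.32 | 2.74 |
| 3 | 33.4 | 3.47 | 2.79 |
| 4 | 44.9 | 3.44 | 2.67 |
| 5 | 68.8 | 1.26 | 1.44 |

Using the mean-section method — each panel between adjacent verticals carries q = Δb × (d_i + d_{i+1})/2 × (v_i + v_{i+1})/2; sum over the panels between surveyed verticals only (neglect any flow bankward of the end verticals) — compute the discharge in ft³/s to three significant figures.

Panel 1-2: Δb = 13.8 ft, d̄ = (1.29+3.32)/2 = 2.305, v̄ = (1.76+2.74)/2 = 2.25 → q = 13.8×2.305×2.25 = 71.57 ft³/s
Panel 2-3: Δb = 13.8 ft, d̄ = (3.32+3.47)/2 = 3.395, v̄ = (2.74+2.79)/2 = 2.765 → q = 13.8×3.395×2.765 = 129.5 ft³/s
Panel 3-4: Δb = 11.5 ft, d̄ = (3.47+3.44)/2 = 3.455, v̄ = (2.79+2.67)/2 = 2.73 → q = 11.5×3.455×2.73 = 108.5 ft³/s
Panel 4-5: Δb = 23.9 ft, d̄ = (3.44+1.26)/2 = 2.35, v̄ = (2.67+1.44)/2 = 2.055 → q = 23.9×2.35×2.055 = 115.4 ft³/s
Q = Σ q = 425.0 ft³/s

425 ft³/s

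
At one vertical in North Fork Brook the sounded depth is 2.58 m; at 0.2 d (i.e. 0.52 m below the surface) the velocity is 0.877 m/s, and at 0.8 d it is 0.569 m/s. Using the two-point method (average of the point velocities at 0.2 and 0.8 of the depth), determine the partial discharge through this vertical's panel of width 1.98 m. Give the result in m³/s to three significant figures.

v̄ = (0.877 + 0.569) / 2 = 0.7230 m/s
q = v̄ × d × w = 0.7230 × 2.58 × 1.98 = 3.693 m³/s

3.69 m³/s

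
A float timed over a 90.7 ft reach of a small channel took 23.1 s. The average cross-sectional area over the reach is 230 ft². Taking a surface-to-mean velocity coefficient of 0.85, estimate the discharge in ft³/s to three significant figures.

v_surface = L / t̄ = 90.7 / 23.1 = 3.926 ft/s
v_mean = 0.85 × 3.926 = 3.337 ft/s
Q = A × v_mean = 230 × 3.337 = 767.6 ft³/s

768 ft³/s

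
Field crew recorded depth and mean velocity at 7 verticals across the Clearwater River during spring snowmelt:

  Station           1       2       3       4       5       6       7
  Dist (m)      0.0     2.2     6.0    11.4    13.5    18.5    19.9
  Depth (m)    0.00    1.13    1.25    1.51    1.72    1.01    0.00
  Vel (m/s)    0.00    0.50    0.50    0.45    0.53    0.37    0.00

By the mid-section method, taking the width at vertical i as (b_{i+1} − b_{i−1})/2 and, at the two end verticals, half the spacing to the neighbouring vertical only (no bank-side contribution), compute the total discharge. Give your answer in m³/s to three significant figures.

w_2 = (6.0 − 0.0)/2 = 3 m; q_2 = 0.50 × 1.13 × 3 = 1.695 m³/s
w_3 = (11.4 − 2.2)/2 = 4.6 m; q_3 = 0.50 × 1.25 × 4.6 = 2.875 m³/s
w_4 = (13.5 − 6.0)/2 = 3.75 m; q_4 = 0.45 × 1.51 × 3.75 = 2.548 m³/s
w_5 = (18.5 − 11.4)/2 = 3.55 m; q_5 = 0.53 × 1.72 × 3.55 = 3.236 m³/s
w_6 = (19.9 − 13.5)/2 = 3.2 m; q_6 = 0.37 × 1.01 × 3.2 = 1.196 m³/s
Stations 1, 7 contribute zero (depth or velocity is 0).
Q = Σ qᵢ = 11.55 m³/s

11.6 m³/s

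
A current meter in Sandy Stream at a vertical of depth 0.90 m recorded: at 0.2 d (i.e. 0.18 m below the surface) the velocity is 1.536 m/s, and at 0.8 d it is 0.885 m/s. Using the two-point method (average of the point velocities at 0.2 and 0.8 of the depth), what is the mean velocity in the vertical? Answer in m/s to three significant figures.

1.21 m/s

v̄ = (1.536 + 0.885) / 2 = 1.211 m/s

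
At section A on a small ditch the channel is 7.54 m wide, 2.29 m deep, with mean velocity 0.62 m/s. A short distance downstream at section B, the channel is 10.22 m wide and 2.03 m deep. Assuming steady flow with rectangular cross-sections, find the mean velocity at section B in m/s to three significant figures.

0.516 m/s

Q = A₁V₁ = (7.54×2.29) × 0.62 = 10.71 m³/s
A₂ = 10.22 × 2.03 = 20.75 m²
V₂ = Q/A₂ = 10.71/20.75 = 0.5160 m/s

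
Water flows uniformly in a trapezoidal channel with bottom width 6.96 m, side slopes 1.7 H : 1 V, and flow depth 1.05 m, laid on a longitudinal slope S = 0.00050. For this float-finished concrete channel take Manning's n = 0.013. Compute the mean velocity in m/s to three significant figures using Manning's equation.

1.52 m/s

A = (b + z·y)·y = (6.96 + 1.7×1.05)×1.05 = 9.182 m²
P = b + 2y√(1+z²) = 6.96 + 2×1.05×√(1+1.7²) = 11.10 m
R = A/P = 9.182/11.10 = 0.8271 m
Q = (1/n)·A·R^(2/3)·S^(1/2) = (1/0.013) × 9.182 × 0.8271^(2/3) × 0.00050^(1/2) = 13.92 m³/s
V = Q/A = 13.92/9.182 = 1.516 m/s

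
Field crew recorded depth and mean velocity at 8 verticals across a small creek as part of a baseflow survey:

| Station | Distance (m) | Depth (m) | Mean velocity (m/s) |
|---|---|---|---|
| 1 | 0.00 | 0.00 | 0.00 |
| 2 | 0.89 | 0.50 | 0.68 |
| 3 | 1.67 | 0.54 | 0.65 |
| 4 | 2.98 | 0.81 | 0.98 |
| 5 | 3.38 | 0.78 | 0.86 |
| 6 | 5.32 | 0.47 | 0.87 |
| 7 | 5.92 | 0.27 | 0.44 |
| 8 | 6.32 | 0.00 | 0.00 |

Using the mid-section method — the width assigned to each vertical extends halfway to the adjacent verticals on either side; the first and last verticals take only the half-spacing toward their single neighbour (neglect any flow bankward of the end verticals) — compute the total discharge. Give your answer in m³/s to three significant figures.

2.69 m³/s

w_2 = (1.67 − 0.00)/2 = 0.835 m; q_2 = 0.68 × 0.50 × 0.835 = 0.2839 m³/s
w_3 = (2.98 − 0.89)/2 = 1.045 m; q_3 = 0.65 × 0.54 × 1.045 = 0.3668 m³/s
w_4 = (3.38 − 1.67)/2 = 0.855 m; q_4 = 0.98 × 0.81 × 0.855 = 0.6787 m³/s
w_5 = (5.32 − 2.98)/2 = 1.17 m; q_5 = 0.86 × 0.78 × 1.17 = 0.7848 m³/s
w_6 = (5.92 − 3.38)/2 = 1.27 m; q_6 = 0.87 × 0.47 × 1.27 = 0.5193 m³/s
w_7 = (6.32 − 5.32)/2 = 0.5 m; q_7 = 0.44 × 0.27 × 0.5 = 0.05940 m³/s
Stations 1, 8 contribute zero (depth or velocity is 0).
Q = Σ qᵢ = 2.693 m³/s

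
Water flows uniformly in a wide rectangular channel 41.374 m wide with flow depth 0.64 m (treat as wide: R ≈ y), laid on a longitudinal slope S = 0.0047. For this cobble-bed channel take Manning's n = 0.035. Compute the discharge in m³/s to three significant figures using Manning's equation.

A = b·y = 41.374 × 0.64 = 26.48 m²
Wide channel: R ≈ y = 0.64 m
Q = (1/n)·A·R^(2/3)·S^(1/2) = (1/0.035) × 26.48 × 0.6400^(2/3) × 0.0047^(1/2) = 38.52 m³/s

38.5 m³/s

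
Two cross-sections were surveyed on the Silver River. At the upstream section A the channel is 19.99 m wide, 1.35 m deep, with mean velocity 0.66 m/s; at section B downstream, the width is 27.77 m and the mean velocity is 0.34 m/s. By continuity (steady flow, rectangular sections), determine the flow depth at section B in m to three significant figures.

1.89 m

Q = A₁V₁ = (19.99×1.35) × 0.66 = 17.81 m³/s
d₂ = Q/(b₂ V₂) = 17.81/(27.77×0.34) = 1.886 m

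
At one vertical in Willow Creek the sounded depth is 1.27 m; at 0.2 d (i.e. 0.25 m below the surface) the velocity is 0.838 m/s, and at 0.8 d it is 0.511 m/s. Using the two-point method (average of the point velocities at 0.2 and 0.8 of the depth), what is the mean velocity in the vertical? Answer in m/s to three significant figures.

0.675 m/s

v̄ = (0.838 + 0.511) / 2 = 0.6745 m/s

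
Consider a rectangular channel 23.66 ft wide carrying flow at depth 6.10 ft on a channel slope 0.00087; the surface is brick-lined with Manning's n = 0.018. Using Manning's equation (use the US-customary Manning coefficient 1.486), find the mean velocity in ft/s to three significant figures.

A = b·y = 23.66 × 6.10 = 144.3 ft²
P = b + 2y = 23.66 + 2×6.10 = 35.86 ft
R = A/P = 144.3/35.86 = 4.025 ft
Q = (1.486/n)·A·R^(2/3)·S^(1/2) = (1.486/0.018) × 144.3 × 4.025^(2/3) × 0.00087^(1/2) = 889.2 ft³/s
V = Q/A = 889.2/144.3 = 6.161 ft/s

6.16 ft/s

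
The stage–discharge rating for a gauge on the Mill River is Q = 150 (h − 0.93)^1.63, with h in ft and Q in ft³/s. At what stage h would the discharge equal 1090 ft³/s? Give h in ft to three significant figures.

h − h₀ = (Q/C)^(1/b) = (1090/150)^(1/1.63) = 3.376 ft
h = 0.93 + 3.376 = 4.306 ft

4.31 ft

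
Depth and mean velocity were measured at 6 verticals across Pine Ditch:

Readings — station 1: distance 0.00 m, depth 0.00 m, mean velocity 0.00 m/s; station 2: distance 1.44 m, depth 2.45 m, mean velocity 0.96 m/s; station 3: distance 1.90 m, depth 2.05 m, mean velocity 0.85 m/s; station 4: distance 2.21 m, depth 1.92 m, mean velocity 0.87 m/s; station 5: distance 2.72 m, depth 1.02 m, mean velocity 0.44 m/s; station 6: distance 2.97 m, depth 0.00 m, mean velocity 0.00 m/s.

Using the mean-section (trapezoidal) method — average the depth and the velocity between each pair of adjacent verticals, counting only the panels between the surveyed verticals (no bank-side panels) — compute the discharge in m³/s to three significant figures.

2.83 m³/s

Panel 1-2: Δb = 1.44 m, d̄ = (0.00+2.45)/2 = 1.225, v̄ = (0.00+0.96)/2 = 0.48 → q = 1.44×1.225×0.48 = 0.8467 m³/s
Panel 2-3: Δb = 0.46 m, d̄ = (2.45+2.05)/2 = 2.25, v̄ = (0.96+0.85)/2 = 0.905 → q = 0.46×2.25×0.905 = 0.9367 m³/s
Panel 3-4: Δb = 0.31 m, d̄ = (2.05+1.92)/2 = 1.985, v̄ = (0.85+0.87)/2 = 0.86 → q = 0.31×1.985×0.86 = 0.5292 m³/s
Panel 4-5: Δb = 0.51 m, d̄ = (1.92+1.02)/2 = 1.47, v̄ = (0.87+0.44)/2 = 0.655 → q = 0.51×1.47×0.655 = 0.4911 m³/s
Panel 5-6: Δb = 0.25 m, d̄ = (1.02+0.00)/2 = 0.51, v̄ = (0.44+0.00)/2 = 0.22 → q = 0.25×0.51×0.22 = 0.02805 m³/s
Q = Σ q = 2.832 m³/s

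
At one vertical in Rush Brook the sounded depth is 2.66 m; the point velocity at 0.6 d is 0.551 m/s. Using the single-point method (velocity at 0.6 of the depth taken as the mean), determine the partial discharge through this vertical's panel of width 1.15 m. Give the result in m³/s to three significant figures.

1.69 m³/s

v̄ = v₀.₆ = 0.551 m/s
q = v̄ × d × w = 0.5510 × 2.66 × 1.15 = 1.686 m³/s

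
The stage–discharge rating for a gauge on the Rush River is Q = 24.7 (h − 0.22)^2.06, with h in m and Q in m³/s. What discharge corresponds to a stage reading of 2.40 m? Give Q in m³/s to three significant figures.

Q = 24.7 × (2.40 − 0.22)^2.06 = 24.7 × 2.18^2.06 = 123.0 m³/s

123 m³/s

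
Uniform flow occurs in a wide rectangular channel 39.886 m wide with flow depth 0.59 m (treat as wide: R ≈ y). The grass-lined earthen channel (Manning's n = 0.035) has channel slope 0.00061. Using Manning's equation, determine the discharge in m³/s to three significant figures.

A = b·y = 39.886 × 0.59 = 23.53 m²
Wide channel: R ≈ y = 0.59 m
Q = (1/n)·A·R^(2/3)·S^(1/2) = (1/0.035) × 23.53 × 0.5900^(2/3) × 0.00061^(1/2) = 11.68 m³/s

11.7 m³/s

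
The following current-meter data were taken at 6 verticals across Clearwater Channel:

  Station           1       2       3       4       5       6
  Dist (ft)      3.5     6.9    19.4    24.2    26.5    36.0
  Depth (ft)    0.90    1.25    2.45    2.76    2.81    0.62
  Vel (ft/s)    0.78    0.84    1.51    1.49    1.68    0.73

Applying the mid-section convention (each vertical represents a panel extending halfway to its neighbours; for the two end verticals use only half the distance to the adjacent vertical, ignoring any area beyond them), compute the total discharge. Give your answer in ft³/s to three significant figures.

86.1 ft³/s

w_1 = (6.9 − 3.5)/2 = 1.7 ft; q_1 = 0.78 × 0.90 × 1.7 = 1.193 ft³/s
w_2 = (19.4 − 3.5)/2 = 7.95 ft; q_2 = 0.84 × 1.25 × 7.95 = 8.348 ft³/s
w_3 = (24.2 − 6.9)/2 = 8.65 ft; q_3 = 1.51 × 2.45 × 8.65 = 32.00 ft³/s
w_4 = (26.5 − 19.4)/2 = 3.55 ft; q_4 = 1.49 × 2.76 × 3.55 = 14.60 ft³/s
w_5 = (36.0 − 24.2)/2 = 5.9 ft; q_5 = 1.68 × 2.81 × 5.9 = 27.85 ft³/s
w_6 = (36.0 − 26.5)/2 = 4.75 ft; q_6 = 0.73 × 0.62 × 4.75 = 2.150 ft³/s
Q = Σ qᵢ = 86.14 ft³/s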